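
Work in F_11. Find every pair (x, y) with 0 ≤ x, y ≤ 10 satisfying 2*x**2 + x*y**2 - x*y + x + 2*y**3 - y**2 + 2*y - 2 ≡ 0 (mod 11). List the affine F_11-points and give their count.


Affine F_11-points: {(0, 7), (2, 1), (3, 1), (3, 3), (3, 6), (5, 8), (6, 7), (6, 9), (7, 9), (9, 6), (10, 3)}; count = 11.

For each of the 121 pairs (x, y) ∈ F_11², evaluate f(x, y) mod 11. Record the zeros.
  x = 0: [0↦9, 1↦1, 2↦3, 3↦5, 4↦8, 5↦2, 6↦10, 7↦0, 8↦6, 9↦7, 10↦4]  zeros at y ∈ {7}
  x = 1: [0↦1, 1↦4, 2↦8, 3↦3, 4↦1, 5↦3, 6↦10, 7↦1, 8↦10, 9↦5, 10↦9]  zeros at y ∈ ∅
  x = 2: [0↦8, 1↦0, 2↦6, 3↦5, 4↦9, 5↦8, 6↦3, 7↦6, 8↦7, 9↦7, 10↦7]  zeros at y ∈ {1}
  x = 3: [0↦8, 1↦0, 2↦8, 3↦0, 4↦10, 5↦6, 6↦0, 7↦4, 8↦8, 9↦2, 10↦9]  zeros at y ∈ {1, 3, 6}
  x = 4: [0↦1, 1↦4, 2↦3, 3↦10, 4↦4, 5↦8, 6↦1, 7↦6, 8↦2, 9↦1, 10↦4]  zeros at y ∈ ∅
  x = 5: [0↦9, 1↦1, 2↦2, 3↦2, 4↦2, 5↦3, 6↦6, 7↦1, 8↦0, 9↦4, 10↦3]  zeros at y ∈ {8}
  x = 6: [0↦10, 1↦2, 2↦5, 3↦9, 4↦4, 5↦2, 6↦4, 7↦0, 8↦2, 9↦0, 10↦6]  zeros at y ∈ {7, 9}
  x = 7: [0↦4, 1↦7, 2↦1, 3↦9, 4↦10, 5↦5, 6↦6, 7↦3, 8↦8, 9↦0, 10↦2]  zeros at y ∈ {9}
  x = 8: [0↦2, 1↦5, 2↦1, 3↦2, 4↦9, 5↦1, 6↦1, 7↦10, 8↦7, 9↦4, 10↦2]  zeros at y ∈ ∅
  x = 9: [0↦4, 1↦7, 2↦5, 3↦10, 4↦1, 5↦1, 6↦0, 7↦10, 8↦10, 9↦1, 10↦6]  zeros at y ∈ {6}
  x = 10: [0↦10, 1↦2, 2↦2, 3↦0, 4↦8, 5↦5, 6↦3, 7↦3, 8↦6, 9↦2, 10↦3]  zeros at y ∈ {3}
Collecting zeros: affine points = {(0, 7), (2, 1), (3, 1), (3, 3), (3, 6), (5, 8), (6, 7), (6, 9), (7, 9), (9, 6), (10, 3)}.
Total count |C(F_11)_aff| = 11.


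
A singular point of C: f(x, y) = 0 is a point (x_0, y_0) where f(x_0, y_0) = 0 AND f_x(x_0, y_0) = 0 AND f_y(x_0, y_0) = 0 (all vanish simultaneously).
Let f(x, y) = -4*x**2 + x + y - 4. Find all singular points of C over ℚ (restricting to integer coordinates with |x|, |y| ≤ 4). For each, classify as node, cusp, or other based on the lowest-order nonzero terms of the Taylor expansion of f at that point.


No singular points in the scanned grid; C is smooth there.

Compute partial derivatives:
  f_x = 1 - 8*x.
  f_y = 1.
f_y = 1 is a nonzero constant, so f_y never vanishes: no point (x, y) can satisfy f = f_x = f_y = 0. In particular no (x, y) ∈ {−4, ..., 4}² is singular; the curve is smooth.


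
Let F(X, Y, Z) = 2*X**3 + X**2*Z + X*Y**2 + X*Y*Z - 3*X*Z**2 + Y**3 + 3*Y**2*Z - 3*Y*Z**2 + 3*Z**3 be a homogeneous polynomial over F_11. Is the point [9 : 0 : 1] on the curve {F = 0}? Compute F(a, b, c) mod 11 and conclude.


F(9,0,1) ≡ 8 (mod 11); P is NOT on the curve.

Evaluate F(9, 0, 1) term-by-term (mod 11).
  2*X**3 ↦ 2·729·1·1 = 1458
  X**2*Z ↦ 1·81·1·1 = 81
  X*Y**2 ↦ 1·9·0·1 = 0
  X*Y*Z ↦ 1·9·0·1 = 0
  -3*X*Z**2 ↦ -3·9·1·1 = -27
  Y**3 ↦ 1·1·0·1 = 0
  3*Y**2*Z ↦ 3·1·0·1 = 0
  -3*Y*Z**2 ↦ -3·1·0·1 = 0
  3*Z**3 ↦ 3·1·1·1 = 3
Sum: F(9, 0, 1) = (1458) + (81) + (0) + (0) + (-27) + (0) + (0) + (0) + (3) = 1515.
Reducing mod 11: 1515 ≡ 8 (mod 11).
Since F(a, b, c) ≡ 8 ≠ 0 (mod 11), P does NOT lie on the curve.


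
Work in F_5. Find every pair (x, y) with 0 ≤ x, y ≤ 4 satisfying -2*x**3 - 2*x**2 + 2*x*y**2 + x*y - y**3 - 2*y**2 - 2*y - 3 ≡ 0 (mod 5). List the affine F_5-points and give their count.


Affine F_5-points: {(1, 4), (3, 0), (3, 2), (4, 3)}; count = 4.

For each of the 25 pairs (x, y) ∈ F_5², evaluate f(x, y) mod 5. Record the zeros.
  x = 0: [0↦2, 1↦2, 2↦2, 3↦1, 4↦3]  zeros at y ∈ ∅
  x = 1: [0↦3, 1↦1, 2↦3, 3↦3, 4↦0]  zeros at y ∈ {4}
  x = 2: [0↦3, 1↦4, 2↦3, 3↦4, 4↦1]  zeros at y ∈ ∅
  x = 3: [0↦0, 1↦4, 2↦0, 3↦2, 4↦4]  zeros at y ∈ {0, 2}
  x = 4: [0↦2, 1↦4, 2↦2, 3↦0, 4↦2]  zeros at y ∈ {3}
Collecting zeros: affine points = {(1, 4), (3, 0), (3, 2), (4, 3)}.
Total count |C(F_5)_aff| = 4.


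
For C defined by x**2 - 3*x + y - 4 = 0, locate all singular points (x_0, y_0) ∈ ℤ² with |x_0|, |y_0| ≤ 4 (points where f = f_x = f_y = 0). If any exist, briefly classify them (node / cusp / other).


No singular points in the scanned grid; C is smooth there.

Compute partial derivatives:
  f_x = 2*x - 3.
  f_y = 1.
f_y = 1 is a nonzero constant, so f_y never vanishes: no point (x, y) can satisfy f = f_x = f_y = 0. In particular no (x, y) ∈ {−4, ..., 4}² is singular; the curve is smooth.


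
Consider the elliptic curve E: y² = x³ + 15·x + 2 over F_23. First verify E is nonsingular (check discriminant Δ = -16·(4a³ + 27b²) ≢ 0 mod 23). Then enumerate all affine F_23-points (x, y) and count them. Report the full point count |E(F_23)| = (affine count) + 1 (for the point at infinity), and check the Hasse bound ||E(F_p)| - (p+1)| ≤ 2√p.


Affine points = {(0, 5), (0, 18), (1, 8), (1, 15), (5, 8), (5, 15), (6, 3), (6, 20), (7, 6), (7, 17), (8, 6), (8, 17), (10, 5), (10, 18), (11, 7), (11, 16), (12, 1), (12, 22), (13, 5), (13, 18), (14, 9), (14, 14), (17, 8), (17, 15), (18, 3), (18, 20), (19, 4), (19, 19), (22, 3), (22, 20)}; affine count = 30; |E(F_23)| = 31.

Discriminant check: Δ ∝ 4a³ + 27b² = 4·15³ + 27·2² = 4·3375 + 27·4 ≡ 15 (mod 23). Nonzero ⇒ E is nonsingular.
For each x ∈ F_23, compute rhs = x³ + 15·x + 2 mod 23, then count y ∈ F_23 with y² ≡ rhs.
  x = 0: rhs = 2, matching y values: 5, 18 (2 points).
  x = 1: rhs = 18, matching y values: 8, 15 (2 points).
  x = 2: rhs = 17, matching y values: none (0 points).
  x = 3: rhs = 5, matching y values: none (0 points).
  x = 4: rhs = 11, matching y values: none (0 points).
  x = 5: rhs = 18, matching y values: 8, 15 (2 points).
  x = 6: rhs = 9, matching y values: 3, 20 (2 points).
  x = 7: rhs = 13, matching y values: 6, 17 (2 points).
  x = 8: rhs = 13, matching y values: 6, 17 (2 points).
  x = 9: rhs = 15, matching y values: none (0 points).
  x = 10: rhs = 2, matching y values: 5, 18 (2 points).
  x = 11: rhs = 3, matching y values: 7, 16 (2 points).
  x = 12: rhs = 1, matching y values: 1, 22 (2 points).
  x = 13: rhs = 2, matching y values: 5, 18 (2 points).
  x = 14: rhs = 12, matching y values: 9, 14 (2 points).
  x = 15: rhs = 14, matching y values: none (0 points).
  x = 16: rhs = 14, matching y values: none (0 points).
  x = 17: rhs = 18, matching y values: 8, 15 (2 points).
  x = 18: rhs = 9, matching y values: 3, 20 (2 points).
  x = 19: rhs = 16, matching y values: 4, 19 (2 points).
  x = 20: rhs = 22, matching y values: none (0 points).
  x = 21: rhs = 10, matching y values: none (0 points).
  x = 22: rhs = 9, matching y values: 3, 20 (2 points).
Total affine count: 30.
Full point count |E(F_23)| = 30 + 1 = 31.
Hasse bound: |31 − (23+1)| = |7| = 7 ≤ 2√23 ≈ 9.5917 ✓.


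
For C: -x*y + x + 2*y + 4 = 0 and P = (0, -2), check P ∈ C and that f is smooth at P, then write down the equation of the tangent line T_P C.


Tangent line at P: 3*x + 2*y + 4 = 0.

Step 1: f(0, -2) = 0, so P lies on C.
Step 2: partial derivatives
  f_x(x, y) = 1 - y, f_y(x, y) = 2 - x.
  f_x(P) = 3, f_y(P) = 2 (gradient nonzero, so P is smooth).
Step 3: tangent line at P: 3·(x − 0) + 2·(y − -2) = 0.
Expanding: 3*x + 2*y + 4 = 0.


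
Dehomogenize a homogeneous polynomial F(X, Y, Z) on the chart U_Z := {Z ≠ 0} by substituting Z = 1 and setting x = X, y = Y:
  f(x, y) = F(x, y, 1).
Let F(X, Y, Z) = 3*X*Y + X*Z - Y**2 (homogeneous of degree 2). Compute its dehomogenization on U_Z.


f(x, y) = 3*x*y + x - y**2

On U_Z we set Z = 1. Each monomial c·X^i·Y^j·Z^k in F becomes c·x^i·y^j·1^k = c·x^i·y^j.
Substituting Z = 1: F(X, Y, 1) = 3*x*y + x - y**2.
Note: deg(f) ≤ deg(F) = 2; strict inequality happens when F is divisible by Z (lost terms).


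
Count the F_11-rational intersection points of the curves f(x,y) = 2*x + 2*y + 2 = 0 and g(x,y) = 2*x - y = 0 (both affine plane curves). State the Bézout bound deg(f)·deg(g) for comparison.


Common zeros: {(7, 3)}; count = 1; Bézout bound = 1.

deg(f) = 1, deg(g) = 1, so Bézout bound = 1.
Scan x ∈ F_11. For each x, list the y ∈ F_11 with f(x, y) ≡ 0 and those with g(x, y) ≡ 0 (mod 11); the common zeros in that column are the intersection.
  x = 0: f ≡ 0 at y ∈ {10}; g ≡ 0 at y ∈ {0}; common: ∅.
  x = 1: f ≡ 0 at y ∈ {9}; g ≡ 0 at y ∈ {2}; common: ∅.
  x = 2: f ≡ 0 at y ∈ {8}; g ≡ 0 at y ∈ {4}; common: ∅.
  x = 3: f ≡ 0 at y ∈ {7}; g ≡ 0 at y ∈ {6}; common: ∅.
  x = 4: f ≡ 0 at y ∈ {6}; g ≡ 0 at y ∈ {8}; common: ∅.
  x = 5: f ≡ 0 at y ∈ {5}; g ≡ 0 at y ∈ {10}; common: ∅.
  x = 6: f ≡ 0 at y ∈ {4}; g ≡ 0 at y ∈ {1}; common: ∅.
  x = 7: f ≡ 0 at y ∈ {3}; g ≡ 0 at y ∈ {3}; common: {3}.
  x = 8: f ≡ 0 at y ∈ {2}; g ≡ 0 at y ∈ {5}; common: ∅.
  x = 9: f ≡ 0 at y ∈ {1}; g ≡ 0 at y ∈ {7}; common: ∅.
  x = 10: f ≡ 0 at y ∈ {0}; g ≡ 0 at y ∈ {9}; common: ∅.
Collecting: common zeros = {(7, 3)}, so the count is 1.
Comparison with the Bézout bound: 1 ≤ 1 = deg(f)·deg(g), as expected for curves with no common component (the bound is attained).


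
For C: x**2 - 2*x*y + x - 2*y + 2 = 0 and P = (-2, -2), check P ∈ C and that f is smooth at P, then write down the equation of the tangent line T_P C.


Tangent line at P: x + 2*y + 6 = 0.

Step 1: f(-2, -2) = 0, so P lies on C.
Step 2: partial derivatives
  f_x(x, y) = 2*x - 2*y + 1, f_y(x, y) = -2*x - 2.
  f_x(P) = 1, f_y(P) = 2 (gradient nonzero, so P is smooth).
Step 3: tangent line at P: 1·(x − -2) + 2·(y − -2) = 0.
Expanding: x + 2*y + 6 = 0.


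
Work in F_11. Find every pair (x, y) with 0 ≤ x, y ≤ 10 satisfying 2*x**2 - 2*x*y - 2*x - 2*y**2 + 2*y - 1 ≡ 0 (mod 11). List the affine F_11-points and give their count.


Affine F_11-points: {(1, 4), (1, 7), (3, 0), (3, 9), (4, 4), (6, 3), (7, 7), (7, 9), (9, 0), (9, 3)}; count = 10.

For each of the 121 pairs (x, y) ∈ F_11², evaluate f(x, y) mod 11. Record the zeros.
  x = 0: [0↦10, 1↦10, 2↦6, 3↦9, 4↦8, 5↦3, 6↦5, 7↦3, 8↦8, 9↦9, 10↦6]  zeros at y ∈ ∅
  x = 1: [0↦10, 1↦8, 2↦2, 3↦3, 4↦0, 5↦4, 6↦4, 7↦0, 8↦3, 9↦2, 10↦8]  zeros at y ∈ {4, 7}
  x = 2: [0↦3, 1↦10, 2↦2, 3↦1, 4↦7, 5↦9, 6↦7, 7↦1, 8↦2, 9↦10, 10↦3]  zeros at y ∈ ∅
  x = 3: [0↦0, 1↦5, 2↦6, 3↦3, 4↦7, 5↦7, 6↦3, 7↦6, 8↦5, 9↦0, 10↦2]  zeros at y ∈ {0, 9}
  x = 4: [0↦1, 1↦4, 2↦3, 3↦9, 4↦0, 5↦9, 6↦3, 7↦4, 8↦1, 9↦5, 10↦5]  zeros at y ∈ {4}
  x = 5: [0↦6, 1↦7, 2↦4, 3↦8, 4↦8, 5↦4, 6↦7, 7↦6, 8↦1, 9↦3, 10↦1]  zeros at y ∈ ∅
  x = 6: [0↦4, 1↦3, 2↦9, 3↦0, 4↦9, 5↦3, 6↦4, 7↦1, 8↦5, 9↦5, 10↦1]  zeros at y ∈ {3}
  x = 7: [0↦6, 1↦3, 2↦7, 3↦7, 4↦3, 5↦6, 6↦5, 7↦0, 8↦2, 9↦0, 10↦5]  zeros at y ∈ {7, 9}
  x = 8: [0↦1, 1↦7, 2↦9, 3↦7, 4↦1, 5↦2, 6↦10, 7↦3, 8↦3, 9↦10, 10↦2]  zeros at y ∈ ∅
  x = 9: [0↦0, 1↦4, 2↦4, 3↦0, 4↦3, 5↦2, 6↦8, 7↦10, 8↦8, 9↦2, 10↦3]  zeros at y ∈ {0, 3}
  x = 10: [0↦3, 1↦5, 2↦3, 3↦8, 4↦9, 5↦6, 6↦10, 7↦10, 8↦6, 9↦9, 10↦8]  zeros at y ∈ ∅
Collecting zeros: affine points = {(1, 4), (1, 7), (3, 0), (3, 9), (4, 4), (6, 3), (7, 7), (7, 9), (9, 0), (9, 3)}.
Total count |C(F_11)_aff| = 10.


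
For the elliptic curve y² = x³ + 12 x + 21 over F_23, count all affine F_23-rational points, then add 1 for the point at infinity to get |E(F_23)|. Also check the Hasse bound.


Affine points = {(4, 8), (4, 15), (8, 10), (8, 13), (11, 9), (11, 14), (14, 9), (14, 14), (16, 10), (16, 13), (17, 3), (17, 20), (19, 1), (19, 22), (20, 2), (20, 21), (21, 9), (21, 14), (22, 10), (22, 13)}; affine count = 20; |E(F_23)| = 21.

Discriminant check: Δ ∝ 4a³ + 27b² = 4·12³ + 27·21² = 4·1728 + 27·441 ≡ 5 (mod 23). Nonzero ⇒ E is nonsingular.
For each x ∈ F_23, compute rhs = x³ + 12·x + 21 mod 23, then count y ∈ F_23 with y² ≡ rhs.
  x = 0: rhs = 21, matching y values: none (0 points).
  x = 1: rhs = 11, matching y values: none (0 points).
  x = 2: rhs = 7, matching y values: none (0 points).
  x = 3: rhs = 15, matching y values: none (0 points).
  x = 4: rhs = 18, matching y values: 8, 15 (2 points).
  x = 5: rhs = 22, matching y values: none (0 points).
  x = 6: rhs = 10, matching y values: none (0 points).
  x = 7: rhs = 11, matching y values: none (0 points).
  x = 8: rhs = 8, matching y values: 10, 13 (2 points).
  x = 9: rhs = 7, matching y values: none (0 points).
  x = 10: rhs = 14, matching y values: none (0 points).
  x = 11: rhs = 12, matching y values: 9, 14 (2 points).
  x = 12: rhs = 7, matching y values: none (0 points).
  x = 13: rhs = 5, matching y values: none (0 points).
  x = 14: rhs = 12, matching y values: 9, 14 (2 points).
  x = 15: rhs = 11, matching y values: none (0 points).
  x = 16: rhs = 8, matching y values: 10, 13 (2 points).
  x = 17: rhs = 9, matching y values: 3, 20 (2 points).
  x = 18: rhs = 20, matching y values: none (0 points).
  x = 19: rhs = 1, matching y values: 1, 22 (2 points).
  x = 20: rhs = 4, matching y values: 2, 21 (2 points).
  x = 21: rhs = 12, matching y values: 9, 14 (2 points).
  x = 22: rhs = 8, matching y values: 10, 13 (2 points).
Total affine count: 20.
Full point count |E(F_23)| = 20 + 1 = 21.
Hasse bound: |21 − (23+1)| = |-3| = 3 ≤ 2√23 ≈ 9.5917 ✓.


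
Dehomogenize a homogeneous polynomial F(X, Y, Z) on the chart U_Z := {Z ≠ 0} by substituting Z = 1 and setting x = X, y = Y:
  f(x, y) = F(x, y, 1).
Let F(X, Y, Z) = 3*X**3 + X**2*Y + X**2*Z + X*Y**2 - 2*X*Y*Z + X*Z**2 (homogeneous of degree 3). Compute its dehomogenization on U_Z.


f(x, y) = 3*x**3 + x**2*y + x**2 + x*y**2 - 2*x*y + x

On U_Z we set Z = 1. Each monomial c·X^i·Y^j·Z^k in F becomes c·x^i·y^j·1^k = c·x^i·y^j.
Substituting Z = 1: F(X, Y, 1) = 3*x**3 + x**2*y + x**2 + x*y**2 - 2*x*y + x.
Note: deg(f) ≤ deg(F) = 3; strict inequality happens when F is divisible by Z (lost terms).


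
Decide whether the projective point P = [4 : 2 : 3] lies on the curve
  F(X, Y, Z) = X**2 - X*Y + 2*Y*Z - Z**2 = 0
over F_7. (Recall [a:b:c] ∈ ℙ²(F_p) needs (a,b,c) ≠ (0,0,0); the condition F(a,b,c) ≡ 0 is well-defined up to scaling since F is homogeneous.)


F(4,2,3) ≡ 4 (mod 7); P is NOT on the curve.

Evaluate F(4, 2, 3) term-by-term (mod 7).
  X**2 ↦ 1·16·1·1 = 16
  -X*Y ↦ -1·4·2·1 = -8
  2*Y*Z ↦ 2·1·2·3 = 12
  -Z**2 ↦ -1·1·1·9 = -9
Sum: F(4, 2, 3) = (16) + (-8) + (12) + (-9) = 11.
Reducing mod 7: 11 ≡ 4 (mod 7).
Since F(a, b, c) ≡ 4 ≠ 0 (mod 7), P does NOT lie on the curve.


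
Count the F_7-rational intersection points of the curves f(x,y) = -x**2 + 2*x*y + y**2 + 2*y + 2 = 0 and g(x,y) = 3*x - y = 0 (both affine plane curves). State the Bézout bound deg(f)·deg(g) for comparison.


Common zeros: {(2, 6)}; count = 1; Bézout bound = 2.

deg(f) = 2, deg(g) = 1, so Bézout bound = 2.
Scan x ∈ F_7. For each x, list the y ∈ F_7 with f(x, y) ≡ 0 and those with g(x, y) ≡ 0 (mod 7); the common zeros in that column are the intersection.
  x = 0: f ≡ 0 at y ∈ ∅; g ≡ 0 at y ∈ {0}; common: ∅.
  x = 1: f ≡ 0 at y ∈ ∅; g ≡ 0 at y ∈ {3}; common: ∅.
  x = 2: f ≡ 0 at y ∈ {2, 6}; g ≡ 0 at y ∈ {6}; common: {6}.
  x = 3: f ≡ 0 at y ∈ {0, 6}; g ≡ 0 at y ∈ {2}; common: ∅.
  x = 4: f ≡ 0 at y ∈ {0, 4}; g ≡ 0 at y ∈ {5}; common: ∅.
  x = 5: f ≡ 0 at y ∈ ∅; g ≡ 0 at y ∈ {1}; common: ∅.
  x = 6: f ≡ 0 at y ∈ ∅; g ≡ 0 at y ∈ {4}; common: ∅.
Collecting: common zeros = {(2, 6)}, so the count is 1.
Comparison with the Bézout bound: 1 ≤ 2 = deg(f)·deg(g), as expected for curves with no common component (the affine F_7-count falls short of the bound because intersections may lie at infinity, over extension fields, or carry multiplicity).


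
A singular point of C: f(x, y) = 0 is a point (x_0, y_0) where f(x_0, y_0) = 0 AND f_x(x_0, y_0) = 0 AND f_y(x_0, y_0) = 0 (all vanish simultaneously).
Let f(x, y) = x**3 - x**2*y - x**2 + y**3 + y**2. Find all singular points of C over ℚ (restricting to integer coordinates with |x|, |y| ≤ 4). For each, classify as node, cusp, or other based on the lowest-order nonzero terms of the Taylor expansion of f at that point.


Singular points: {(0, 0)}; classification: node.

Compute partial derivatives:
  f_x = 3*x**2 - 2*x*y - 2*x.
  f_y = -x**2 + 3*y**2 + 2*y.
Scan x_0 ∈ {−4, ..., 4}. For each x_0, f_y(x_0, y) is a polynomial in y; find its integer roots y ∈ {−4, ..., 4}, then test f_x and f at those candidates.
  x = -4: f_y(-4, y) = 3*y**2 + 2*y - 16; vanishes at y ∈ {2}. (-4, 2): f_x = 72 ≠ 0.
  x = -3: f_y(-3, y) = 3*y**2 + 2*y - 9; no integer root y with |y| ≤ 4.
  x = -2: f_y(-2, y) = 3*y**2 + 2*y - 4; no integer root y with |y| ≤ 4.
  x = -1: f_y(-1, y) = 3*y**2 + 2*y - 1; vanishes at y ∈ {-1}. (-1, -1): f_x = 3 ≠ 0.
  x = 0: f_y(0, y) = 3*y**2 + 2*y; vanishes at y ∈ {0}. (0, 0): f_x = 0, f = 0 — SINGULAR.
  x = 1: f_y(1, y) = 3*y**2 + 2*y - 1; vanishes at y ∈ {-1}. (1, -1): f_x = 3 ≠ 0.
  x = 2: f_y(2, y) = 3*y**2 + 2*y - 4; no integer root y with |y| ≤ 4.
  x = 3: f_y(3, y) = 3*y**2 + 2*y - 9; no integer root y with |y| ≤ 4.
  x = 4: f_y(4, y) = 3*y**2 + 2*y - 16; vanishes at y ∈ {2}. (4, 2): f_x = 24 ≠ 0.
Only singular point on the grid: (0, 0).
Classify: substitute x = 0 + u, y = 0 + v and expand: f = u**3 - u**2*v - u**2 + v**3 + v**2.
No constant or linear terms (consistent with a singular point). Quadratic part: -u**2 + v**2. Cubic part: u**3 - u**2*v + v**3.
The quadratic part v**2 - u**2 = (v − u)(v + u) splits into two distinct linear factors, so there are two distinct tangent lines y − 0 = ±(x − 0) — this is a node (ordinary double point).
Classification: node.


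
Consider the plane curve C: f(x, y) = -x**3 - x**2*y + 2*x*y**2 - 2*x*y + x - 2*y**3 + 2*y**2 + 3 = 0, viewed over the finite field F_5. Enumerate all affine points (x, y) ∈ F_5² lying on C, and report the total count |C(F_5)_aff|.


Affine F_5-points: {(0, 2), (3, 1), (3, 2)}; count = 3.

For each of the 25 pairs (x, y) ∈ F_5², evaluate f(x, y) mod 5. Record the zeros.
  x = 0: [0↦3, 1↦3, 2↦0, 3↦2, 4↦2]  zeros at y ∈ {2}
  x = 1: [0↦3, 1↦2, 2↦2, 3↦1, 4↦2]  zeros at y ∈ ∅
  x = 2: [0↦2, 1↦3, 2↦4, 3↦3, 4↦3]  zeros at y ∈ ∅
  x = 3: [0↦4, 1↦0, 2↦0, 3↦2, 4↦4]  zeros at y ∈ {1, 2}
  x = 4: [0↦3, 1↦2, 2↦4, 3↦2, 4↦4]  zeros at y ∈ ∅
Collecting zeros: affine points = {(0, 2), (3, 1), (3, 2)}.
Total count |C(F_5)_aff| = 3.


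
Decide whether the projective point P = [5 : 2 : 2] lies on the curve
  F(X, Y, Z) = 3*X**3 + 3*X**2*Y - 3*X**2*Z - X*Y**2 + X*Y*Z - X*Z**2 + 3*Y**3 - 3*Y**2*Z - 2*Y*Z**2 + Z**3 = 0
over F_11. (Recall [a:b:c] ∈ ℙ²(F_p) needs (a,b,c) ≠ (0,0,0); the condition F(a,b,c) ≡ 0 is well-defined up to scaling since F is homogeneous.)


F(5,2,2) ≡ 6 (mod 11); P is NOT on the curve.

Evaluate F(5, 2, 2) term-by-term (mod 11).
  3*X**3 ↦ 3·125·1·1 = 375
  3*X**2*Y ↦ 3·25·2·1 = 150
  -3*X**2*Z ↦ -3·25·1·2 = -150
  -X*Y**2 ↦ -1·5·4·1 = -20
  X*Y*Z ↦ 1·5·2·2 = 20
  -X*Z**2 ↦ -1·5·1·4 = -20
  3*Y**3 ↦ 3·1·8·1 = 24
  -3*Y**2*Z ↦ -3·1·4·2 = -24
  -2*Y*Z**2 ↦ -2·1·2·4 = -16
  Z**3 ↦ 1·1·1·8 = 8
Sum: F(5, 2, 2) = (375) + (150) + (-150) + (-20) + (20) + (-20) + (24) + (-24) + (-16) + (8) = 347.
Reducing mod 11: 347 ≡ 6 (mod 11).
Since F(a, b, c) ≡ 6 ≠ 0 (mod 11), P does NOT lie on the curve.


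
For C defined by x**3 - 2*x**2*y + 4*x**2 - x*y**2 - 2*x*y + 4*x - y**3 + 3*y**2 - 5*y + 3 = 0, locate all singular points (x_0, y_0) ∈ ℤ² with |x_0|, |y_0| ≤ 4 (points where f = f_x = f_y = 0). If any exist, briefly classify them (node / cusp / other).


Singular points: {(-1, 1)}; classification: node.

Compute partial derivatives:
  f_x = 3*x**2 - 4*x*y + 8*x - y**2 - 2*y + 4.
  f_y = -2*x**2 - 2*x*y - 2*x - 3*y**2 + 6*y - 5.
Scan x_0 ∈ {−4, ..., 4}. For each x_0, f_y(x_0, y) is a polynomial in y; find its integer roots y ∈ {−4, ..., 4}, then test f_x and f at those candidates.
  x = -4: f_y(-4, y) = -3*y**2 + 14*y - 29; no integer root y with |y| ≤ 4.
  x = -3: f_y(-3, y) = -3*y**2 + 12*y - 17; no integer root y with |y| ≤ 4.
  x = -2: f_y(-2, y) = -3*y**2 + 10*y - 9; no integer root y with |y| ≤ 4.
  x = -1: f_y(-1, y) = -3*y**2 + 8*y - 5; vanishes at y ∈ {1}. (-1, 1): f_x = 0, f = 0 — SINGULAR.
  x = 0: f_y(0, y) = -3*y**2 + 6*y - 5; no integer root y with |y| ≤ 4.
  x = 1: f_y(1, y) = -3*y**2 + 4*y - 9; no integer root y with |y| ≤ 4.
  x = 2: f_y(2, y) = -3*y**2 + 2*y - 17; no integer root y with |y| ≤ 4.
  x = 3: f_y(3, y) = -3*y**2 - 29; no integer root y with |y| ≤ 4.
  x = 4: f_y(4, y) = -3*y**2 - 2*y - 45; no integer root y with |y| ≤ 4.
Only singular point on the grid: (-1, 1).
Classify: substitute x = -1 + u, y = 1 + v and expand: f = u**3 - 2*u**2*v - u**2 - u*v**2 - v**3 + v**2.
No constant or linear terms (consistent with a singular point). Quadratic part: -u**2 + v**2. Cubic part: u**3 - 2*u**2*v - u*v**2 - v**3.
The quadratic part v**2 - u**2 = (v − u)(v + u) splits into two distinct linear factors, so there are two distinct tangent lines y − 1 = ±(x − -1) — this is a node (ordinary double point).
Classification: node.


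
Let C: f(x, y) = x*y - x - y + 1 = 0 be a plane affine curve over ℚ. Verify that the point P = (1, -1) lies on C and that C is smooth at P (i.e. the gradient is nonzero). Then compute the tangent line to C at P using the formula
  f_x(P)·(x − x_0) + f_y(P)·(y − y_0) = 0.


Tangent line at P: 2 - 2*x = 0.

Step 1: f(1, -1) = 0, so P lies on C.
Step 2: partial derivatives
  f_x(x, y) = y - 1, f_y(x, y) = x - 1.
  f_x(P) = -2, f_y(P) = 0 (gradient nonzero, so P is smooth).
Step 3: tangent line at P: -2·(x − 1) + 0·(y − -1) = 0.
Expanding: 2 - 2*x = 0.


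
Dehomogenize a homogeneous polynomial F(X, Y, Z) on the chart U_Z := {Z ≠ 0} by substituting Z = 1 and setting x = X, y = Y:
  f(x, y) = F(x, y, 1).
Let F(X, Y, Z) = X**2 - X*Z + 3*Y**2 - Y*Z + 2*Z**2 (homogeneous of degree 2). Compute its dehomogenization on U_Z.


f(x, y) = x**2 - x + 3*y**2 - y + 2

On U_Z we set Z = 1. Each monomial c·X^i·Y^j·Z^k in F becomes c·x^i·y^j·1^k = c·x^i·y^j.
Substituting Z = 1: F(X, Y, 1) = x**2 - x + 3*y**2 - y + 2.
Note: deg(f) ≤ deg(F) = 2; strict inequality happens when F is divisible by Z (lost terms).


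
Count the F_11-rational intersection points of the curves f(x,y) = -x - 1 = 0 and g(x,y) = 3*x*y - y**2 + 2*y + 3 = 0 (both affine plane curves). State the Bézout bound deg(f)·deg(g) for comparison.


Common zeros: ∅; count = 0; Bézout bound = 2.

deg(f) = 1, deg(g) = 2, so Bézout bound = 2.
Scan x ∈ F_11. For each x, list the y ∈ F_11 with f(x, y) ≡ 0 and those with g(x, y) ≡ 0 (mod 11); the common zeros in that column are the intersection.
  x = 0: f ≡ 0 at y ∈ ∅; g ≡ 0 at y ∈ {3, 10}; common: ∅.
  x = 1: f ≡ 0 at y ∈ ∅; g ≡ 0 at y ∈ {7, 9}; common: ∅.
  x = 2: f ≡ 0 at y ∈ ∅; g ≡ 0 at y ∈ ∅; common: ∅.
  x = 3: f ≡ 0 at y ∈ ∅; g ≡ 0 at y ∈ {5, 6}; common: ∅.
  x = 4: f ≡ 0 at y ∈ ∅; g ≡ 0 at y ∈ ∅; common: ∅.
  x = 5: f ≡ 0 at y ∈ ∅; g ≡ 0 at y ∈ {2, 4}; common: ∅.
  x = 6: f ≡ 0 at y ∈ ∅; g ≡ 0 at y ∈ {1, 8}; common: ∅.
  x = 7: f ≡ 0 at y ∈ ∅; g ≡ 0 at y ∈ ∅; common: ∅.
  x = 8: f ≡ 0 at y ∈ ∅; g ≡ 0 at y ∈ ∅; common: ∅.
  x = 9: f ≡ 0 at y ∈ ∅; g ≡ 0 at y ∈ ∅; common: ∅.
  x = 10: f ≡ 0 at y ∈ {0, 1, 2, 3, 4, 5, 6, 7, 8, 9, 10}; g ≡ 0 at y ∈ ∅; common: ∅.
Collecting: common zeros = ∅, so the count is 0.
Comparison with the Bézout bound: 0 ≤ 2 = deg(f)·deg(g), as expected for curves with no common component (the affine F_11-count falls short of the bound because intersections may lie at infinity, over extension fields, or carry multiplicity).


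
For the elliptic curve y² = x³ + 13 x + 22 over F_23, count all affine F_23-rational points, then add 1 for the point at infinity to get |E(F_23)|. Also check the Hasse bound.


Affine points = {(1, 6), (1, 17), (4, 0), (10, 5), (10, 18), (11, 1), (11, 22), (14, 2), (14, 21), (15, 2), (15, 21), (16, 5), (16, 18), (17, 2), (17, 21), (18, 4), (18, 19), (20, 5), (20, 18), (22, 10), (22, 13)}; affine count = 21; |E(F_23)| = 22.

Discriminant check: Δ ∝ 4a³ + 27b² = 4·13³ + 27·22² = 4·2197 + 27·484 ≡ 6 (mod 23). Nonzero ⇒ E is nonsingular.
For each x ∈ F_23, compute rhs = x³ + 13·x + 22 mod 23, then count y ∈ F_23 with y² ≡ rhs.
  x = 0: rhs = 22, matching y values: none (0 points).
  x = 1: rhs = 13, matching y values: 6, 17 (2 points).
  x = 2: rhs = 10, matching y values: none (0 points).
  x = 3: rhs = 19, matching y values: none (0 points).
  x = 4: rhs = 0, matching y values: 0 (1 points).
  x = 5: rhs = 5, matching y values: none (0 points).
  x = 6: rhs = 17, matching y values: none (0 points).
  x = 7: rhs = 19, matching y values: none (0 points).
  x = 8: rhs = 17, matching y values: none (0 points).
  x = 9: rhs = 17, matching y values: none (0 points).
  x = 10: rhs = 2, matching y values: 5, 18 (2 points).
  x = 11: rhs = 1, matching y values: 1, 22 (2 points).
  x = 12: rhs = 20, matching y values: none (0 points).
  x = 13: rhs = 19, matching y values: none (0 points).
  x = 14: rhs = 4, matching y values: 2, 21 (2 points).
  x = 15: rhs = 4, matching y values: 2, 21 (2 points).
  x = 16: rhs = 2, matching y values: 5, 18 (2 points).
  x = 17: rhs = 4, matching y values: 2, 21 (2 points).
  x = 18: rhs = 16, matching y values: 4, 19 (2 points).
  x = 19: rhs = 21, matching y values: none (0 points).
  x = 20: rhs = 2, matching y values: 5, 18 (2 points).
  x = 21: rhs = 11, matching y values: none (0 points).
  x = 22: rhs = 8, matching y values: 10, 13 (2 points).
Total affine count: 21.
Full point count |E(F_23)| = 21 + 1 = 22.
Hasse bound: |22 − (23+1)| = |-2| = 2 ≤ 2√23 ≈ 9.5917 ✓.


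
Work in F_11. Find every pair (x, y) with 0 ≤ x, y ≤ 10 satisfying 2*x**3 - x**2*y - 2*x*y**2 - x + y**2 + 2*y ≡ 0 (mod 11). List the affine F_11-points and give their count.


Affine F_11-points: {(0, 0), (0, 9), (1, 4), (1, 8), (4, 4), (4, 5), (6, 8), (8, 4), (8, 8), (9, 1), (9, 6)}; count = 11.

For each of the 121 pairs (x, y) ∈ F_11², evaluate f(x, y) mod 11. Record the zeros.
  x = 0: [0↦0, 1↦3, 2↦8, 3↦4, 4↦2, 5↦2, 6↦4, 7↦8, 8↦3, 9↦0, 10↦10]  zeros at y ∈ {0, 9}
  x = 1: [0↦1, 1↦1, 2↦10, 3↦6, 4↦0, 5↦3, 6↦4, 7↦3, 8↦0, 9↦6, 10↦10]  zeros at y ∈ {4, 8}
  x = 2: [0↦3, 1↦9, 2↦9, 3↦3, 4↦2, 5↦6, 6↦4, 7↦7, 8↦4, 9↦6, 10↦2]  zeros at y ∈ ∅
  x = 3: [0↦7, 1↦6, 2↦6, 3↦7, 4↦9, 5↦1, 6↦5, 7↦10, 8↦5, 9↦1, 10↦9]  zeros at y ∈ ∅
  x = 4: [0↦3, 1↦4, 2↦2, 3↦8, 4↦0, 5↦0, 6↦8, 7↦2, 8↦4, 9↦3, 10↦10]  zeros at y ∈ {4, 5}
  x = 5: [0↦3, 1↦4, 2↦9, 3↦7, 4↦9, 5↦4, 6↦3, 7↦6, 8↦2, 9↦2, 10↦6]  zeros at y ∈ ∅
  x = 6: [0↦8, 1↦7, 2↦6, 3↦5, 4↦4, 5↦3, 6↦2, 7↦1, 8↦0, 9↦10, 10↦9]  zeros at y ∈ {8}
  x = 7: [0↦8, 1↦3, 2↦5, 3↦3, 4↦8, 5↦9, 6↦6, 7↦10, 8↦10, 9↦6, 10↦9]  zeros at y ∈ ∅
  x = 8: [0↦4, 1↦4, 2↦7, 3↦2, 4↦0, 5↦1, 6↦5, 7↦1, 8↦0, 9↦2, 10↦7]  zeros at y ∈ {4, 8}
  x = 9: [0↦8, 1↦0, 2↦2, 3↦3, 4↦3, 5↦2, 6↦0, 7↦8, 8↦4, 9↦10, 10↦4]  zeros at y ∈ {1, 6}
  x = 10: [0↦10, 1↦3, 2↦2, 3↦7, 4↦7, 5↦2, 6↦3, 7↦10, 8↦1, 9↦9, 10↦1]  zeros at y ∈ ∅
Collecting zeros: affine points = {(0, 0), (0, 9), (1, 4), (1, 8), (4, 4), (4, 5), (6, 8), (8, 4), (8, 8), (9, 1), (9, 6)}.
Total count |C(F_11)_aff| = 11.


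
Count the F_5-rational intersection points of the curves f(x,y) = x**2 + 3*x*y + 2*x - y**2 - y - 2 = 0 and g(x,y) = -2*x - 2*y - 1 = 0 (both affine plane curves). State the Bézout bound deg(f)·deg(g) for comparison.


Common zeros: ∅; count = 0; Bézout bound = 2.

deg(f) = 2, deg(g) = 1, so Bézout bound = 2.
Scan x ∈ F_5. For each x, list the y ∈ F_5 with f(x, y) ≡ 0 and those with g(x, y) ≡ 0 (mod 5); the common zeros in that column are the intersection.
  x = 0: f ≡ 0 at y ∈ ∅; g ≡ 0 at y ∈ {2}; common: ∅.
  x = 1: f ≡ 0 at y ∈ ∅; g ≡ 0 at y ∈ {1}; common: ∅.
  x = 2: f ≡ 0 at y ∈ {1, 4}; g ≡ 0 at y ∈ {0}; common: ∅.
  x = 3: f ≡ 0 at y ∈ {1, 2}; g ≡ 0 at y ∈ {4}; common: ∅.
  x = 4: f ≡ 0 at y ∈ {2, 4}; g ≡ 0 at y ∈ {3}; common: ∅.
Collecting: common zeros = ∅, so the count is 0.
Comparison with the Bézout bound: 0 ≤ 2 = deg(f)·deg(g), as expected for curves with no common component (the affine F_5-count falls short of the bound because intersections may lie at infinity, over extension fields, or carry multiplicity).


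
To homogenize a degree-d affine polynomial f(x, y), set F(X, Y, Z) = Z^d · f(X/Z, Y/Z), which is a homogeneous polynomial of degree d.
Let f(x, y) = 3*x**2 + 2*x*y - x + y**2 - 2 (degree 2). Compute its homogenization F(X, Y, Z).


F(X, Y, Z) = 3*X**2 + 2*X*Y - X*Z + Y**2 - 2*Z**2

deg(f) = 2.
Substitute x = X/Z, y = Y/Z into f, then multiply by Z^2.
  monomial 3·x^2·y^0 ↦ 3·X^2·Y^0·Z^0.
  monomial 2·x^1·y^1 ↦ 2·X^1·Y^1·Z^0.
  monomial -1·x^1·y^0 ↦ -1·X^1·Y^0·Z^1.
  monomial 1·x^0·y^2 ↦ 1·X^0·Y^2·Z^0.
  monomial -2·x^0·y^0 ↦ -2·X^0·Y^0·Z^2.
Collecting: F(X, Y, Z) = 3*X**2 + 2*X*Y - X*Z + Y**2 - 2*Z**2.


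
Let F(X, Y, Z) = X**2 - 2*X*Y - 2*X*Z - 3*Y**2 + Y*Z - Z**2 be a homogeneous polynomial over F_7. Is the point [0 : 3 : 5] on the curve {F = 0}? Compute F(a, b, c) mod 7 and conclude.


F(0,3,5) ≡ 5 (mod 7); P is NOT on the curve.

Evaluate F(0, 3, 5) term-by-term (mod 7).
  X**2 ↦ 1·0·1·1 = 0
  -2*X*Y ↦ -2·0·3·1 = 0
  -2*X*Z ↦ -2·0·1·5 = 0
  -3*Y**2 ↦ -3·1·9·1 = -27
  Y*Z ↦ 1·1·3·5 = 15
  -Z**2 ↦ -1·1·1·25 = -25
Sum: F(0, 3, 5) = (0) + (0) + (0) + (-27) + (15) + (-25) = -37.
Reducing mod 7: -37 ≡ 5 (mod 7).
Since F(a, b, c) ≡ 5 ≠ 0 (mod 7), P does NOT lie on the curve.


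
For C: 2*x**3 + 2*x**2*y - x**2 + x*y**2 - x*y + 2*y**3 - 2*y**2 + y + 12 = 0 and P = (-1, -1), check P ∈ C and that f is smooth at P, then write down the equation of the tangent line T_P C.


Tangent line at P: 14*x + 16*y + 30 = 0.

Step 1: f(-1, -1) = 0, so P lies on C.
Step 2: partial derivatives
  f_x(x, y) = 6*x**2 + 4*x*y - 2*x + y**2 - y, f_y(x, y) = 2*x**2 + 2*x*y - x + 6*y**2 - 4*y + 1.
  f_x(P) = 14, f_y(P) = 16 (gradient nonzero, so P is smooth).
Step 3: tangent line at P: 14·(x − -1) + 16·(y − -1) = 0.
Expanding: 14*x + 16*y + 30 = 0.


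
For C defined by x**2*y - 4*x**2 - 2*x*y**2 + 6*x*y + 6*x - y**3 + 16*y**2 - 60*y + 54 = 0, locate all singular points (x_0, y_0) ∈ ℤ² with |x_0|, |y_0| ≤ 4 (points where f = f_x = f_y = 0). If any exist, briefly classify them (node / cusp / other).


Singular points: {(3, 3)}; classification: node.

Compute partial derivatives:
  f_x = 2*x*y - 8*x - 2*y**2 + 6*y + 6.
  f_y = x**2 - 4*x*y + 6*x - 3*y**2 + 32*y - 60.
Scan x_0 ∈ {−4, ..., 4}. For each x_0, f_y(x_0, y) is a polynomial in y; find its integer roots y ∈ {−4, ..., 4}, then test f_x and f at those candidates.
  x = -4: f_y(-4, y) = -3*y**2 + 48*y - 68; no integer root y with |y| ≤ 4.
  x = -3: f_y(-3, y) = -3*y**2 + 44*y - 69; no integer root y with |y| ≤ 4.
  x = -2: f_y(-2, y) = -3*y**2 + 40*y - 68; vanishes at y ∈ {2}. (-2, 2): f_x = 18 ≠ 0.
  x = -1: f_y(-1, y) = -3*y**2 + 36*y - 65; no integer root y with |y| ≤ 4.
  x = 0: f_y(0, y) = -3*y**2 + 32*y - 60; no integer root y with |y| ≤ 4.
  x = 1: f_y(1, y) = -3*y**2 + 28*y - 53; no integer root y with |y| ≤ 4.
  x = 2: f_y(2, y) = -3*y**2 + 24*y - 44; no integer root y with |y| ≤ 4.
  x = 3: f_y(3, y) = -3*y**2 + 20*y - 33; vanishes at y ∈ {3}. (3, 3): f_x = 0, f = 0 — SINGULAR.
  x = 4: f_y(4, y) = -3*y**2 + 16*y - 20; vanishes at y ∈ {2}. (4, 2): f_x = -6 ≠ 0.
Only singular point on the grid: (3, 3).
Classify: substitute x = 3 + u, y = 3 + v and expand: f = u**2*v - u**2 - 2*u*v**2 - v**3 + v**2.
No constant or linear terms (consistent with a singular point). Quadratic part: -u**2 + v**2. Cubic part: u**2*v - 2*u*v**2 - v**3.
The quadratic part v**2 - u**2 = (v − u)(v + u) splits into two distinct linear factors, so there are two distinct tangent lines y − 3 = ±(x − 3) — this is a node (ordinary double point).
Classification: node.


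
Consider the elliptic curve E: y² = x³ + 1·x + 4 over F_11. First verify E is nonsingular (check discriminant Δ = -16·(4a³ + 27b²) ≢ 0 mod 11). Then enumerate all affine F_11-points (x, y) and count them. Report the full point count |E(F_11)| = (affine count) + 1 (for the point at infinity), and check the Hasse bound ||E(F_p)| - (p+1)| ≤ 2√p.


Affine points = {(0, 2), (0, 9), (2, 5), (2, 6), (3, 1), (3, 10), (9, 4), (9, 7)}; affine count = 8; |E(F_11)| = 9.

Discriminant check: Δ ∝ 4a³ + 27b² = 4·1³ + 27·4² = 4·1 + 27·16 ≡ 7 (mod 11). Nonzero ⇒ E is nonsingular.
For each x ∈ F_11, compute rhs = x³ + 1·x + 4 mod 11, then count y ∈ F_11 with y² ≡ rhs.
  x = 0: rhs = 4, matching y values: 2, 9 (2 points).
  x = 1: rhs = 6, matching y values: none (0 points).
  x = 2: rhs = 3, matching y values: 5, 6 (2 points).
  x = 3: rhs = 1, matching y values: 1, 10 (2 points).
  x = 4: rhs = 6, matching y values: none (0 points).
  x = 5: rhs = 2, matching y values: none (0 points).
  x = 6: rhs = 6, matching y values: none (0 points).
  x = 7: rhs = 2, matching y values: none (0 points).
  x = 8: rhs = 7, matching y values: none (0 points).
  x = 9: rhs = 5, matching y values: 4, 7 (2 points).
  x = 10: rhs = 2, matching y values: none (0 points).
Total affine count: 8.
Full point count |E(F_11)| = 8 + 1 = 9.
Hasse bound: |9 − (11+1)| = |-3| = 3 ≤ 2√11 ≈ 6.6332 ✓.


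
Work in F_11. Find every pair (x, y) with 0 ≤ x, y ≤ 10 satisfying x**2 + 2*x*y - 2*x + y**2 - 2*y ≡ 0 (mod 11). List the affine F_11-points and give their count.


Affine F_11-points: {(0, 0), (0, 2), (1, 1), (1, 10), (2, 0), (2, 9), (3, 8), (3, 10), (4, 7), (4, 9), (5, 6), (5, 8), (6, 5), (6, 7), (7, 4), (7, 6), (8, 3), (8, 5), (9, 2), (9, 4), (10, 1), (10, 3)}; count = 22.

For each of the 121 pairs (x, y) ∈ F_11², evaluate f(x, y) mod 11. Record the zeros.
  x = 0: [0↦0, 1↦10, 2↦0, 3↦3, 4↦8, 5↦4, 6↦2, 7↦2, 8↦4, 9↦8, 10↦3]  zeros at y ∈ {0, 2}
  x = 1: [0↦10, 1↦0, 2↦3, 3↦8, 4↦4, 5↦2, 6↦2, 7↦4, 8↦8, 9↦3, 10↦0]  zeros at y ∈ {1, 10}
  x = 2: [0↦0, 1↦3, 2↦8, 3↦4, 4↦2, 5↦2, 6↦4, 7↦8, 8↦3, 9↦0, 10↦10]  zeros at y ∈ {0, 9}
  x = 3: [0↦3, 1↦8, 2↦4, 3↦2, 4↦2, 5↦4, 6↦8, 7↦3, 8↦0, 9↦10, 10↦0]  zeros at y ∈ {8, 10}
  x = 4: [0↦8, 1↦4, 2↦2, 3↦2, 4↦4, 5↦8, 6↦3, 7↦0, 8↦10, 9↦0, 10↦3]  zeros at y ∈ {7, 9}
  x = 5: [0↦4, 1↦2, 2↦2, 3↦4, 4↦8, 5↦3, 6↦0, 7↦10, 8↦0, 9↦3, 10↦8]  zeros at y ∈ {6, 8}
  x = 6: [0↦2, 1↦2, 2↦4, 3↦8, 4↦3, 5↦0, 6↦10, 7↦0, 8↦3, 9↦8, 10↦4]  zeros at y ∈ {5, 7}
  x = 7: [0↦2, 1↦4, 2↦8, 3↦3, 4↦0, 5↦10, 6↦0, 7↦3, 8↦8, 9↦4, 10↦2]  zeros at y ∈ {4, 6}
  x = 8: [0↦4, 1↦8, 2↦3, 3↦0, 4↦10, 5↦0, 6↦3, 7↦8, 8↦4, 9↦2, 10↦2]  zeros at y ∈ {3, 5}
  x = 9: [0↦8, 1↦3, 2↦0, 3↦10, 4↦0, 5↦3, 6↦8, 7↦4, 8↦2, 9↦2, 10↦4]  zeros at y ∈ {2, 4}
  x = 10: [0↦3, 1↦0, 2↦10, 3↦0, 4↦3, 5↦8, 6↦4, 7↦2, 8↦2, 9↦4, 10↦8]  zeros at y ∈ {1, 3}
Collecting zeros: affine points = {(0, 0), (0, 2), (1, 1), (1, 10), (2, 0), (2, 9), (3, 8), (3, 10), (4, 7), (4, 9), (5, 6), (5, 8), (6, 5), (6, 7), (7, 4), (7, 6), (8, 3), (8, 5), (9, 2), (9, 4), (10, 1), (10, 3)}.
Total count |C(F_11)_aff| = 22.


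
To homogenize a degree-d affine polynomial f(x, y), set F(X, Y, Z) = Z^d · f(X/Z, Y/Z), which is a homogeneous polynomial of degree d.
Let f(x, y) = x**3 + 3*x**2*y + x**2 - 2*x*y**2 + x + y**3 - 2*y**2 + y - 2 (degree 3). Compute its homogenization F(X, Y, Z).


F(X, Y, Z) = X**3 + 3*X**2*Y + X**2*Z - 2*X*Y**2 + X*Z**2 + Y**3 - 2*Y**2*Z + Y*Z**2 - 2*Z**3

deg(f) = 3.
Substitute x = X/Z, y = Y/Z into f, then multiply by Z^3.
  monomial 1·x^3·y^0 ↦ 1·X^3·Y^0·Z^0.
  monomial 3·x^2·y^1 ↦ 3·X^2·Y^1·Z^0.
  monomial 1·x^2·y^0 ↦ 1·X^2·Y^0·Z^1.
  monomial -2·x^1·y^2 ↦ -2·X^1·Y^2·Z^0.
  monomial 1·x^1·y^0 ↦ 1·X^1·Y^0·Z^2.
  monomial 1·x^0·y^3 ↦ 1·X^0·Y^3·Z^0.
  monomial -2·x^0·y^2 ↦ -2·X^0·Y^2·Z^1.
  monomial 1·x^0·y^1 ↦ 1·X^0·Y^1·Z^2.
  monomial -2·x^0·y^0 ↦ -2·X^0·Y^0·Z^3.
Collecting: F(X, Y, Z) = X**3 + 3*X**2*Y + X**2*Z - 2*X*Y**2 + X*Z**2 + Y**3 - 2*Y**2*Z + Y*Z**2 - 2*Z**3.


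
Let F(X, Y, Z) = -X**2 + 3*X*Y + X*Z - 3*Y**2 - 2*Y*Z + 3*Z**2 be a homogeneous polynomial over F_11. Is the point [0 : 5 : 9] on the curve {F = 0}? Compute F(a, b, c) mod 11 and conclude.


F(0,5,9) ≡ 1 (mod 11); P is NOT on the curve.

Evaluate F(0, 5, 9) term-by-term (mod 11).
  -X**2 ↦ -1·0·1·1 = 0
  3*X*Y ↦ 3·0·5·1 = 0
  X*Z ↦ 1·0·1·9 = 0
  -3*Y**2 ↦ -3·1·25·1 = -75
  -2*Y*Z ↦ -2·1·5·9 = -90
  3*Z**2 ↦ 3·1·1·81 = 243
Sum: F(0, 5, 9) = (0) + (0) + (0) + (-75) + (-90) + (243) = 78.
Reducing mod 11: 78 ≡ 1 (mod 11).
Since F(a, b, c) ≡ 1 ≠ 0 (mod 11), P does NOT lie on the curve.


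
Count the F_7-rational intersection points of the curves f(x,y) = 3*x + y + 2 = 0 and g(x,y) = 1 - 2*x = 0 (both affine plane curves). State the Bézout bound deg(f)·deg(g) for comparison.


Common zeros: {(4, 0)}; count = 1; Bézout bound = 1.

deg(f) = 1, deg(g) = 1, so Bézout bound = 1.
Scan x ∈ F_7. For each x, list the y ∈ F_7 with f(x, y) ≡ 0 and those with g(x, y) ≡ 0 (mod 7); the common zeros in that column are the intersection.
  x = 0: f ≡ 0 at y ∈ {5}; g ≡ 0 at y ∈ ∅; common: ∅.
  x = 1: f ≡ 0 at y ∈ {2}; g ≡ 0 at y ∈ ∅; common: ∅.
  x = 2: f ≡ 0 at y ∈ {6}; g ≡ 0 at y ∈ ∅; common: ∅.
  x = 3: f ≡ 0 at y ∈ {3}; g ≡ 0 at y ∈ ∅; common: ∅.
  x = 4: f ≡ 0 at y ∈ {0}; g ≡ 0 at y ∈ {0, 1, 2, 3, 4, 5, 6}; common: {0}.
  x = 5: f ≡ 0 at y ∈ {4}; g ≡ 0 at y ∈ ∅; common: ∅.
  x = 6: f ≡ 0 at y ∈ {1}; g ≡ 0 at y ∈ ∅; common: ∅.
Collecting: common zeros = {(4, 0)}, so the count is 1.
Comparison with the Bézout bound: 1 ≤ 1 = deg(f)·deg(g), as expected for curves with no common component (the bound is attained).


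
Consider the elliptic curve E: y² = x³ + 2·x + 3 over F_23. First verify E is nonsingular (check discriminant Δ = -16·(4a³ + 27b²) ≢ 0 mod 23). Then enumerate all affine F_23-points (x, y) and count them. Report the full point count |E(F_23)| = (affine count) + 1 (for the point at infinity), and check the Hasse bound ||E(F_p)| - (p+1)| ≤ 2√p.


Affine points = {(0, 7), (0, 16), (1, 11), (1, 12), (3, 6), (3, 17), (4, 11), (4, 12), (5, 0), (6, 1), (6, 22), (8, 5), (8, 18), (13, 8), (13, 15), (15, 2), (15, 21), (18, 11), (18, 12), (19, 0), (20, 4), (20, 19), (22, 0)}; affine count = 23; |E(F_23)| = 24.

Discriminant check: Δ ∝ 4a³ + 27b² = 4·2³ + 27·3² = 4·8 + 27·9 ≡ 22 (mod 23). Nonzero ⇒ E is nonsingular.
For each x ∈ F_23, compute rhs = x³ + 2·x + 3 mod 23, then count y ∈ F_23 with y² ≡ rhs.
  x = 0: rhs = 3, matching y values: 7, 16 (2 points).
  x = 1: rhs = 6, matching y values: 11, 12 (2 points).
  x = 2: rhs = 15, matching y values: none (0 points).
  x = 3: rhs = 13, matching y values: 6, 17 (2 points).
  x = 4: rhs = 6, matching y values: 11, 12 (2 points).
  x = 5: rhs = 0, matching y values: 0 (1 points).
  x = 6: rhs = 1, matching y values: 1, 22 (2 points).
  x = 7: rhs = 15, matching y values: none (0 points).
  x = 8: rhs = 2, matching y values: 5, 18 (2 points).
  x = 9: rhs = 14, matching y values: none (0 points).
  x = 10: rhs = 11, matching y values: none (0 points).
  x = 11: rhs = 22, matching y values: none (0 points).
  x = 12: rhs = 7, matching y values: none (0 points).
  x = 13: rhs = 18, matching y values: 8, 15 (2 points).
  x = 14: rhs = 15, matching y values: none (0 points).
  x = 15: rhs = 4, matching y values: 2, 21 (2 points).
  x = 16: rhs = 14, matching y values: none (0 points).
  x = 17: rhs = 5, matching y values: none (0 points).
  x = 18: rhs = 6, matching y values: 11, 12 (2 points).
  x = 19: rhs = 0, matching y values: 0 (1 points).
  x = 20: rhs = 16, matching y values: 4, 19 (2 points).
  x = 21: rhs = 14, matching y values: none (0 points).
  x = 22: rhs = 0, matching y values: 0 (1 points).
Total affine count: 23.
Full point count |E(F_23)| = 23 + 1 = 24.
Hasse bound: |24 − (23+1)| = |0| = 0 ≤ 2√23 ≈ 9.5917 ✓.
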